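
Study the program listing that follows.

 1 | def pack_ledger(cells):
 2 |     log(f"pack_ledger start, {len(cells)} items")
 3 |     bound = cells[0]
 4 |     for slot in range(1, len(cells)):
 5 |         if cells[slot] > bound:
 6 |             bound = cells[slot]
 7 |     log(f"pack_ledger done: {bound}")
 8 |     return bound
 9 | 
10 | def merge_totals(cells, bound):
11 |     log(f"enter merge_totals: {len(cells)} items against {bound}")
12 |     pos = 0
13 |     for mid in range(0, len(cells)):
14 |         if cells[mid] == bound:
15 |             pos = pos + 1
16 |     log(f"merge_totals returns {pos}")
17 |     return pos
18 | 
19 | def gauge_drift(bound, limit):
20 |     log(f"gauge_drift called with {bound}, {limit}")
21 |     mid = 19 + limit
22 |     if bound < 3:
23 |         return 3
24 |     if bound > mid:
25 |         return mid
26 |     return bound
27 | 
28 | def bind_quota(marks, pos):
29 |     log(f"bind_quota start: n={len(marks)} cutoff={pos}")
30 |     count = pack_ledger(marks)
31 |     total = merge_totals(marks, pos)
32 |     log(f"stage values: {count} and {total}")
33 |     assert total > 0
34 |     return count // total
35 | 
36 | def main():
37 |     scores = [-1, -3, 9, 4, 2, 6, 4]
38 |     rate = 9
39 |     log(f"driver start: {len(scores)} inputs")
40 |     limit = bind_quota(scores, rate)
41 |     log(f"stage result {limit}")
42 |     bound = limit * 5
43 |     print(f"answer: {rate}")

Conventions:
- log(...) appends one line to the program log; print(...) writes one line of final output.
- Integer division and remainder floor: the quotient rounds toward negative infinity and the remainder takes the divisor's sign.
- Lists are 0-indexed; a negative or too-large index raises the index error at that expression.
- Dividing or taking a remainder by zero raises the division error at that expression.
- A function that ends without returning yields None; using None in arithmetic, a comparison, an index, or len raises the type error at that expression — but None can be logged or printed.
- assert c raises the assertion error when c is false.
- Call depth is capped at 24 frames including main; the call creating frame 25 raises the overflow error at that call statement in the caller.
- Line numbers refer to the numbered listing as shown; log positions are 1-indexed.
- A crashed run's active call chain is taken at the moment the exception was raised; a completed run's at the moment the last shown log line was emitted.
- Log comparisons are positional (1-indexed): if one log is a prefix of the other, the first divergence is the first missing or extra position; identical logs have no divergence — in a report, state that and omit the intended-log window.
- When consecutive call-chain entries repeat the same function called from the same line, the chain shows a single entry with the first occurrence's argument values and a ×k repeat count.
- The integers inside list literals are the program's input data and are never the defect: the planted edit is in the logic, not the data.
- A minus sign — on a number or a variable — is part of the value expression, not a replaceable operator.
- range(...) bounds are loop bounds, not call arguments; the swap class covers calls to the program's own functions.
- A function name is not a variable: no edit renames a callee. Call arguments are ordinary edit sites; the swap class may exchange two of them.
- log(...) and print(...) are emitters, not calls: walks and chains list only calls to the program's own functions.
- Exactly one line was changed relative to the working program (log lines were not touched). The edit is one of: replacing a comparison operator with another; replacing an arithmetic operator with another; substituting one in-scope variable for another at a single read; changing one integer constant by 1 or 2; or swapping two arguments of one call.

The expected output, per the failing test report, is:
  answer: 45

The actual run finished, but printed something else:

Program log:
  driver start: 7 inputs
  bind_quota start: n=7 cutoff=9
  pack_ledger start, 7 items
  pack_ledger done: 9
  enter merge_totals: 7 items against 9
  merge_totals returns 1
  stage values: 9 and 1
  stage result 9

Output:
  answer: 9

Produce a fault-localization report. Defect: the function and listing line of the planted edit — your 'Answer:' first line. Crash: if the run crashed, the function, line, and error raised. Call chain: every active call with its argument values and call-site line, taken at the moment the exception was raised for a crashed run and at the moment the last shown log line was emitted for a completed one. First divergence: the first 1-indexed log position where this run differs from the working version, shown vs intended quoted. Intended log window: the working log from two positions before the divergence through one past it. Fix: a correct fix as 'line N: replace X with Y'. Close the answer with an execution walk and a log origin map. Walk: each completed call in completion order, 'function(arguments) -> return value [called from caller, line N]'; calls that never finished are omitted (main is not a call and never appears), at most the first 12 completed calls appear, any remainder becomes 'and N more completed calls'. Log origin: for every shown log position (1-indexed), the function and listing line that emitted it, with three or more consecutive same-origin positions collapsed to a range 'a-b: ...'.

Answer: the defect is in main at line 43.
Core observation: Every logged value matches the working version; the printed result is what differs.
Call chain: main.
First divergence: none (the log streams are identical).
Execution walk:
  pack_ledger([-1, -3, 9, 4, 2, 6, 4]) -> 9  [called from bind_quota, line 30]
  merge_totals([-1, -3, 9, 4, 2, 6, 4], 9) -> 1  [called from bind_quota, line 31]
  bind_quota([-1, -3, 9, 4, 2, 6, 4], 9) -> 9  [called from main, line 40]
Log origin:
  1: emitted by main (line 39)
  2: emitted by bind_quota (line 29)
  3: emitted by pack_ledger (line 2)
  4: emitted by pack_ledger (line 7)
  5: emitted by merge_totals (line 11)
  6: emitted by merge_totals (line 16)
  7: emitted by bind_quota (line 32)
  8: emitted by main (line 41)
A correct fix: line 43: replace `rate` with `bound`.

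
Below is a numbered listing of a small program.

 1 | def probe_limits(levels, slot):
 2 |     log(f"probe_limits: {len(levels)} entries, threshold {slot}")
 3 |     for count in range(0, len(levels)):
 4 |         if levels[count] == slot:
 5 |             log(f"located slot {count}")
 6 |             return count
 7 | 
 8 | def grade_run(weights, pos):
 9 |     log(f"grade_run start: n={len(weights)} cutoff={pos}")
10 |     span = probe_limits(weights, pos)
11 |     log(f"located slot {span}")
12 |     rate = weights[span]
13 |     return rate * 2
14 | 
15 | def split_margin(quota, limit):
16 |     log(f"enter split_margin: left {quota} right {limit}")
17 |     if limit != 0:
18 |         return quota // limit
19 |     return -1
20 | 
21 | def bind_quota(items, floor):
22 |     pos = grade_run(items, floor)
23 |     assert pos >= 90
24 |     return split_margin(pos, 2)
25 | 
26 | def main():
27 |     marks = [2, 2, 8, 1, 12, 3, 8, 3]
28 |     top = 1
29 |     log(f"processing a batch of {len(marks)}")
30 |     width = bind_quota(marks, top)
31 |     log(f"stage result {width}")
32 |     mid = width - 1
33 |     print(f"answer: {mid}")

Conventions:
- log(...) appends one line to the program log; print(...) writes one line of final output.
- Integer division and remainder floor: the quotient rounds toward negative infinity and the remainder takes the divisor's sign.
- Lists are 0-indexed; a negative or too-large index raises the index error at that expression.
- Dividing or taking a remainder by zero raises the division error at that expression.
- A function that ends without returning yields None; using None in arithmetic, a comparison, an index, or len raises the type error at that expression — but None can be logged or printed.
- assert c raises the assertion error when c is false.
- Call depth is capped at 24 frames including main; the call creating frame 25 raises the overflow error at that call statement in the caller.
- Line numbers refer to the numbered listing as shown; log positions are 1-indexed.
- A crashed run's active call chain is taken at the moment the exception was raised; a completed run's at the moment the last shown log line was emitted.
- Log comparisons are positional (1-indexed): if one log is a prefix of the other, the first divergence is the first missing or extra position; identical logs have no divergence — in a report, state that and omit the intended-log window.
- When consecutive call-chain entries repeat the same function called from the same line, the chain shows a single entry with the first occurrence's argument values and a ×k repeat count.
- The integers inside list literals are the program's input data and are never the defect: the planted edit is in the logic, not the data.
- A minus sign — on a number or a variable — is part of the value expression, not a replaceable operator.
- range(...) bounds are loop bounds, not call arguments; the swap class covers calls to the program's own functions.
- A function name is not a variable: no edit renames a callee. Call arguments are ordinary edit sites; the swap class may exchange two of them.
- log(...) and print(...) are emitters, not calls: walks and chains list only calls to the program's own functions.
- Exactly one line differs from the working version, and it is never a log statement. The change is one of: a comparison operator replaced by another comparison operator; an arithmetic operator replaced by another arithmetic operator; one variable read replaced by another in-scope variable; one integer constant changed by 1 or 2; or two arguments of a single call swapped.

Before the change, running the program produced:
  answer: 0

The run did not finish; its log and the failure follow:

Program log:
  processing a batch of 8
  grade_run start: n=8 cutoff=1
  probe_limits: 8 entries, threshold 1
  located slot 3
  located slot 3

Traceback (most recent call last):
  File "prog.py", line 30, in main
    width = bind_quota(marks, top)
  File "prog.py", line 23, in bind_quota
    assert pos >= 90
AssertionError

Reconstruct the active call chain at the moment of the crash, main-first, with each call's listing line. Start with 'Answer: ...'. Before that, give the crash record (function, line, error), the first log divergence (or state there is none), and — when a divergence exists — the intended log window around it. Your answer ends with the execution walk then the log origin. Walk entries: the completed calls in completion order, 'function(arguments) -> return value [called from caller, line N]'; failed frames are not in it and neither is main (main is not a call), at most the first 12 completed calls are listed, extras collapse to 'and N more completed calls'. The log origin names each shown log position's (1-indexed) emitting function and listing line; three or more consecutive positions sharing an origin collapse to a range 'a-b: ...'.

Answer: main -> bind_quota (called at line 30).
The tell: A complete run would log 'enter split_margin: left 2 right 2' next, but this one stopped at 5 lines.
Crash: bind_quota, line 23, AssertionError.
First divergence: position 6; the shown log stops at 5 lines while the working version next logs 'enter split_margin: left 2 right 2'.
Intended log window:
  4: located slot 3
  5: located slot 3
  6: enter split_margin: left 2 right 2
  7: stage result 1
Execution walk:
  probe_limits([2, 2, 8, 1, 12, 3, 8, 3], 1) -> 3  [called from grade_run, line 10]
  grade_run([2, 2, 8, 1, 12, 3, 8, 3], 1) -> 2  [called from bind_quota, line 22]
Log origins:
  1: logged in main at line 29
  2: logged in grade_run at line 9
  3: logged in probe_limits at line 2
  4: logged in probe_limits at line 5
  5: logged in grade_run at line 11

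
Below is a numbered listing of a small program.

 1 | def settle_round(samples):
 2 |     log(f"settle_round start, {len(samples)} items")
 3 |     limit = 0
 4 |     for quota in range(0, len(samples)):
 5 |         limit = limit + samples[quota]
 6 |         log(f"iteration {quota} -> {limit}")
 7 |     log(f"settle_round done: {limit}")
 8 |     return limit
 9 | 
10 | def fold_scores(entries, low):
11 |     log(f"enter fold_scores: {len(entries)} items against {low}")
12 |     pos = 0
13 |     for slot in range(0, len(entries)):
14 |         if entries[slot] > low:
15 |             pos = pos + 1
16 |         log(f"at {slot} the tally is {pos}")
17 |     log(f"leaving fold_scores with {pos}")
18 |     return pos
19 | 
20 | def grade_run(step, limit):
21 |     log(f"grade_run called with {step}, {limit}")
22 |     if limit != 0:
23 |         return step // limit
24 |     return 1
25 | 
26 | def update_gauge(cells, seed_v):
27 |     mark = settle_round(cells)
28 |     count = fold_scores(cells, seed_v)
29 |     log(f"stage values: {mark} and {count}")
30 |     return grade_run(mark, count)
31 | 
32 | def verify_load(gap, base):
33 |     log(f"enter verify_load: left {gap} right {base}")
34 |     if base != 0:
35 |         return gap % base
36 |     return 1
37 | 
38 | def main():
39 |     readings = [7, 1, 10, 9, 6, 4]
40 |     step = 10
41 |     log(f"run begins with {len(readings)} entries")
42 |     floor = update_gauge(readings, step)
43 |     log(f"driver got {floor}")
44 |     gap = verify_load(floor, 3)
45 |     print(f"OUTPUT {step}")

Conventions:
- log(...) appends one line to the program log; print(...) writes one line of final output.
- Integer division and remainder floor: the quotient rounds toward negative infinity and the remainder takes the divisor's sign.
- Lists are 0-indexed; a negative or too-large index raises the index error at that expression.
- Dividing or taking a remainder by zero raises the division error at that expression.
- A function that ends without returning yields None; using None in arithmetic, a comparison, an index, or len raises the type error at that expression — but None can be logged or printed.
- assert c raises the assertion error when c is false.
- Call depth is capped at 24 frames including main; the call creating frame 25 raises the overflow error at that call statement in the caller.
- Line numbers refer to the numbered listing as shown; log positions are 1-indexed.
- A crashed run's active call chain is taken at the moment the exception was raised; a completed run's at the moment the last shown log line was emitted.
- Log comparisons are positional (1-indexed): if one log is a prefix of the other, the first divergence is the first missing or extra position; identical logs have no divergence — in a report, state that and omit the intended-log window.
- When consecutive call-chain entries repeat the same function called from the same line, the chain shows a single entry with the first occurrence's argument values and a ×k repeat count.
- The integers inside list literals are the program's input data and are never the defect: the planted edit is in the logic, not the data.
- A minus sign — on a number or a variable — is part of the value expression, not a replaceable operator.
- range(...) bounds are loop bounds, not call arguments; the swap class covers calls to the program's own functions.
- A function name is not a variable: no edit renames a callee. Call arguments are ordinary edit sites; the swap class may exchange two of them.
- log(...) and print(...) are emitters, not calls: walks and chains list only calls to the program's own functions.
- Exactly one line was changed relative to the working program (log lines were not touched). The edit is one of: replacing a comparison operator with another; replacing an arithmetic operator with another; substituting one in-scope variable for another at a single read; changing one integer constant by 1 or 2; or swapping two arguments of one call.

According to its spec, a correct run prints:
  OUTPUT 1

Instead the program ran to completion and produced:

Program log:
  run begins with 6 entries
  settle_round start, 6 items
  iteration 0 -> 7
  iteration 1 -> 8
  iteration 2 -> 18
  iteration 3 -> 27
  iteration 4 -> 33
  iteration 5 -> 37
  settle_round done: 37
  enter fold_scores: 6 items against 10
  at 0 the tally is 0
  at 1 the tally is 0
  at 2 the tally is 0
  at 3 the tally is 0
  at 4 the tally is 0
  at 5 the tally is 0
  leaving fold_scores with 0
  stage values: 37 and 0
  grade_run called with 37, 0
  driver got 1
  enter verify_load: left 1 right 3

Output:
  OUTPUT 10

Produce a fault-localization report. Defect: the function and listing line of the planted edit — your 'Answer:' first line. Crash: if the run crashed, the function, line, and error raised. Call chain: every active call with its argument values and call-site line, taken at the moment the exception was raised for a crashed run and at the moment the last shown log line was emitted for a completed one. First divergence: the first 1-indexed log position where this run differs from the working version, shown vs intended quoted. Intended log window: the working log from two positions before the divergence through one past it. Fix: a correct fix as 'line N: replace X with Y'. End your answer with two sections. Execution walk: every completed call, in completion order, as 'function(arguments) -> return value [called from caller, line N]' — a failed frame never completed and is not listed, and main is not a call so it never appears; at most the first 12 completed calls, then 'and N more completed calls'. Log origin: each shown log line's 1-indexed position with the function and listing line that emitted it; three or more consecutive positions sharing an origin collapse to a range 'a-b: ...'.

Answer: the defect is in main at line 45.
Core observation: Log streams are identical — the defect surfaces only in the printed output.
Call chain: main -> verify_load(1, 3) (called at line 44).
First divergence: none; the two logs match at every position.
Execution walk:
  settle_round([7, 1, 10, 9, 6, 4]) -> 37  [called from update_gauge, line 27]
  fold_scores([7, 1, 10, 9, 6, 4], 10) -> 0  [called from update_gauge, line 28]
  grade_run(37, 0) -> 1  [called from update_gauge, line 30]
  update_gauge([7, 1, 10, 9, 6, 4], 10) -> 1  [called from main, line 42]
  verify_load(1, 3) -> 1  [called from main, line 44]
Log origin:
  1: emitted by main (line 41)
  2: emitted by settle_round (line 2)
  3-8: emitted by settle_round (line 6)
  9: emitted by settle_round (line 7)
  10: emitted by fold_scores (line 11)
  11-16: emitted by fold_scores (line 16)
  17: emitted by fold_scores (line 17)
  18: emitted by update_gauge (line 29)
  19: emitted by grade_run (line 21)
  20: emitted by main (line 43)
  21: emitted by verify_load (line 33)
A correct fix: line 45: replace `step` with `gap`.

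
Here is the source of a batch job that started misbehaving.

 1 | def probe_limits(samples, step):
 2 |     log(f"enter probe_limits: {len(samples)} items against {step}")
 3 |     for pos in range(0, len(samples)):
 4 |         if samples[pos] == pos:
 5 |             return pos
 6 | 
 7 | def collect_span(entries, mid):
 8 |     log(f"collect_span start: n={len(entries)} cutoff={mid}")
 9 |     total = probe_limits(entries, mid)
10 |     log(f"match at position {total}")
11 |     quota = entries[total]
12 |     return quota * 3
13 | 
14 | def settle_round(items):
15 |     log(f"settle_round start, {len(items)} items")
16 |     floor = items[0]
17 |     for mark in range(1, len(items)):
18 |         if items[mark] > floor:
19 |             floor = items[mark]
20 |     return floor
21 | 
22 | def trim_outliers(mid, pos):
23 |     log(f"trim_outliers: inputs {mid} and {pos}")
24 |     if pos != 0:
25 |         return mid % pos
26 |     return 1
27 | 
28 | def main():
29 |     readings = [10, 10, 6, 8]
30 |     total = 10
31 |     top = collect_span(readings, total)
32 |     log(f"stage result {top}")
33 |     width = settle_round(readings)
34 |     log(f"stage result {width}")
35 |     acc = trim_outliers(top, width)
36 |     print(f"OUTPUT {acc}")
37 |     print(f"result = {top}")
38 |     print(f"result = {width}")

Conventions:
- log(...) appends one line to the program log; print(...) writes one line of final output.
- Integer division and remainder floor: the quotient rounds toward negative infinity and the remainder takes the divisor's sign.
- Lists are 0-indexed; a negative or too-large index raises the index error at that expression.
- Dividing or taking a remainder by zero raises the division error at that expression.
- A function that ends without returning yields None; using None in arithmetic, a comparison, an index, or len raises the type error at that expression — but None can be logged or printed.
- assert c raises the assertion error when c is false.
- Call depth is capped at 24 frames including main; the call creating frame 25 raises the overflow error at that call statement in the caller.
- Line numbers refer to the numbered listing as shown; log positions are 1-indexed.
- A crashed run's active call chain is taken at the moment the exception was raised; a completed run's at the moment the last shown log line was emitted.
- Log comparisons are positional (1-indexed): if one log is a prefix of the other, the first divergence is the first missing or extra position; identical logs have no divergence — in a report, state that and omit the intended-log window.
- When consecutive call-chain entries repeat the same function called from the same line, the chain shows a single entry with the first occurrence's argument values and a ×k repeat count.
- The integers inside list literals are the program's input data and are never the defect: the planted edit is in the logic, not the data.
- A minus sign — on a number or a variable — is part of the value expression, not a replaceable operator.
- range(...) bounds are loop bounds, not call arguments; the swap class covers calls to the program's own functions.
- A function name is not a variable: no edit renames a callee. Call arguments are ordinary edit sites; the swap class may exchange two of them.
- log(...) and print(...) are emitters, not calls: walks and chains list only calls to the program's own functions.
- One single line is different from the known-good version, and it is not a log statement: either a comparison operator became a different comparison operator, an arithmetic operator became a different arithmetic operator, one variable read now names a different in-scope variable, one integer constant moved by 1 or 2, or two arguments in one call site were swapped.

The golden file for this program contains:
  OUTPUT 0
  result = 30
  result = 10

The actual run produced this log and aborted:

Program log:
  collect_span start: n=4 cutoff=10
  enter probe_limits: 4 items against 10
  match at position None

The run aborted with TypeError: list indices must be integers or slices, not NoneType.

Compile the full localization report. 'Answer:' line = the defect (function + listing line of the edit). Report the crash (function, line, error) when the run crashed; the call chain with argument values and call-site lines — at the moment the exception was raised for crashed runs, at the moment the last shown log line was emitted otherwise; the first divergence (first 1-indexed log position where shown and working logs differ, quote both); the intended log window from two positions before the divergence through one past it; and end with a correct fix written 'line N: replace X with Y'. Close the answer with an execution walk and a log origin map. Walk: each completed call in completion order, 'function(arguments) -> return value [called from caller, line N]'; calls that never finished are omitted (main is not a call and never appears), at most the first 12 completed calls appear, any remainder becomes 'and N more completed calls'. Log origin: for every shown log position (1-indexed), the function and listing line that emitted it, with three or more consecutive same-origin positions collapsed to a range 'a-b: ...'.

Answer: the defect is in probe_limits at line 4.
Key fact: Everything matches until log position 3, which reads 'match at position None' in place of 'match at position 0'.
Crash: collect_span, line 11, TypeError.
Call chain: main -> collect_span([10, 10, 6, 8], 10) (called at line 31).
First divergence: position 3 — the shown line 'match at position None' should read 'match at position 0'.
Intended log window:
  1: collect_span start: n=4 cutoff=10
  2: enter probe_limits: 4 items against 10
  3: match at position 0
  4: stage result 30
Execution walk:
  probe_limits([10, 10, 6, 8], 10) -> None  [called from collect_span, line 9]
Origin of each log line:
  1: from collect_span, line 8
  2: from probe_limits, line 2
  3: from collect_span, line 10
A correct fix: line 4: replace `samples[pos] == pos` with `samples[pos] == step`.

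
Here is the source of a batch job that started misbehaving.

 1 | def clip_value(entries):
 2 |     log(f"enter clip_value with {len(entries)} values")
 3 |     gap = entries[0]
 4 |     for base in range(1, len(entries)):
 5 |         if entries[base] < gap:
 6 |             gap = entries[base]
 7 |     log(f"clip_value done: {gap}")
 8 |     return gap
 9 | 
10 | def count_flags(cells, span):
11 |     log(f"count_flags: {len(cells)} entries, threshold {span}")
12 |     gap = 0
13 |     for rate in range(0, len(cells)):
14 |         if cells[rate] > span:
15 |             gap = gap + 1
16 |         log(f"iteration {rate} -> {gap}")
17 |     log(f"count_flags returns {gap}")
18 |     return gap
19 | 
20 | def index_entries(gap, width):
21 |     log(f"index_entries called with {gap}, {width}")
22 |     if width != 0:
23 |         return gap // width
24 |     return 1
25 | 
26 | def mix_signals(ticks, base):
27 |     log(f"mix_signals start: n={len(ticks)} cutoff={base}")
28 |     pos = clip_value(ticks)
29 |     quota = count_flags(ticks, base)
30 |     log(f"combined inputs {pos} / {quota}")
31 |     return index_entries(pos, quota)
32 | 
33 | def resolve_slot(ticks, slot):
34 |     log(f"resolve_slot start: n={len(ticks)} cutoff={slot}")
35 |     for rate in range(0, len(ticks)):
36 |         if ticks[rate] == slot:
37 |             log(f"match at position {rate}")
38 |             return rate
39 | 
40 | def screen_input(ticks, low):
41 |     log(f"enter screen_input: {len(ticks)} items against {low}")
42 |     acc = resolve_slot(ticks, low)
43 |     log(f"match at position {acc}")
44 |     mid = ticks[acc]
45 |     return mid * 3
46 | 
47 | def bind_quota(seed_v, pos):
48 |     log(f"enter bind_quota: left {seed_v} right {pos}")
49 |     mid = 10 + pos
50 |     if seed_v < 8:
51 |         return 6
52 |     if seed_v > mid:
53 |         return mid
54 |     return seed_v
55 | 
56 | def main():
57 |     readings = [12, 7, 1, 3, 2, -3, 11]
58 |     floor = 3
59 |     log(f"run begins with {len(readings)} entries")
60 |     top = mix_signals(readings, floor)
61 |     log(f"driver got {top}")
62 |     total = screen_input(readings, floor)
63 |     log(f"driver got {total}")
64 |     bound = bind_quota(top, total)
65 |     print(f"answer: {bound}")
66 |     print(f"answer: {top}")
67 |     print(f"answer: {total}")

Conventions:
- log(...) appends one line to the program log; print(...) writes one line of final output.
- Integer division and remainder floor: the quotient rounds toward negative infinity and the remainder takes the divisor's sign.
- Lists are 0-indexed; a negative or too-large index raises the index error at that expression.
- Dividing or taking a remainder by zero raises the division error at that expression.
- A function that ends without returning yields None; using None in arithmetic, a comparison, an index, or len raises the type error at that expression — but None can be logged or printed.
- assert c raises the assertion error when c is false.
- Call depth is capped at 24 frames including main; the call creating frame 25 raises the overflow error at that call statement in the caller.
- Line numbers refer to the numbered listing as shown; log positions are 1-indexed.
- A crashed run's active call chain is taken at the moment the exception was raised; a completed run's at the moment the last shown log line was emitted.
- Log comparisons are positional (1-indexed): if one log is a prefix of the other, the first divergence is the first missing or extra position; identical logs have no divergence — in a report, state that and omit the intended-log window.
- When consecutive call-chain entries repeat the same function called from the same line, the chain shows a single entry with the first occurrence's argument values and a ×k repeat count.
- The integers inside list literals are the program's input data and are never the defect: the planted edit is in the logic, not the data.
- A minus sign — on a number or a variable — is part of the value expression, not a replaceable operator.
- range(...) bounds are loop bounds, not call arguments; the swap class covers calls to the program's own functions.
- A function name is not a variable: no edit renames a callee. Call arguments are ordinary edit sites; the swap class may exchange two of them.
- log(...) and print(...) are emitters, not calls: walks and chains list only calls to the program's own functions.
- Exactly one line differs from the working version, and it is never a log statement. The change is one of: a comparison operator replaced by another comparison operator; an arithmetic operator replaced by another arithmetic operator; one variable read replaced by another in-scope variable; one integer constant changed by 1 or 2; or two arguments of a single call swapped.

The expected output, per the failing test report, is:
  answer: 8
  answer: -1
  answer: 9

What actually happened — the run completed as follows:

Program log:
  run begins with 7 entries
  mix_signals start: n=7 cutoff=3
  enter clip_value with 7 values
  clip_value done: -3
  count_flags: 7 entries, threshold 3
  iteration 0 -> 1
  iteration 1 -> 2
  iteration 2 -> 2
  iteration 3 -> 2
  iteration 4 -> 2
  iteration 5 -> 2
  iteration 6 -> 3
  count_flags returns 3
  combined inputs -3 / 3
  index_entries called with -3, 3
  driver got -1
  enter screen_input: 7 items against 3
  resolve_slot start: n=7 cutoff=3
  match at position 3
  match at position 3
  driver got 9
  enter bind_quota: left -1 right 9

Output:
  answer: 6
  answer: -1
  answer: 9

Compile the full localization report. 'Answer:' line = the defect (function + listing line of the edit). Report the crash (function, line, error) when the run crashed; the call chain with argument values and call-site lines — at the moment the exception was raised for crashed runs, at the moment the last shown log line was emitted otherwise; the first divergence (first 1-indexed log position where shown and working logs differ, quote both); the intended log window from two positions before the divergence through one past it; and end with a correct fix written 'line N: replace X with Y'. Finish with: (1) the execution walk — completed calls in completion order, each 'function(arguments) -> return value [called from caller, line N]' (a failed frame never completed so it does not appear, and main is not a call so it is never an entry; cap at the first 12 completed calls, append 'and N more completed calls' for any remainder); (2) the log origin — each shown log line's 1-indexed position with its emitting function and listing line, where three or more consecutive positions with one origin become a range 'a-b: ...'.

Answer: the defect is in bind_quota at line 51.
Key fact: Log streams are identical — the defect surfaces only in the printed output.
Call chain: main -> bind_quota(-1, 9) (called at line 64).
First divergence: none; the two logs match at every position.
Execution walk:
  clip_value([12, 7, 1, 3, 2, -3, 11]) -> -3  [called from mix_signals, line 28]
  count_flags([12, 7, 1, 3, 2, -3, 11], 3) -> 3  [called from mix_signals, line 29]
  index_entries(-3, 3) -> -1  [called from mix_signals, line 31]
  mix_signals([12, 7, 1, 3, 2, -3, 11], 3) -> -1  [called from main, line 60]
  resolve_slot([12, 7, 1, 3, 2, -3, 11], 3) -> 3  [called from screen_input, line 42]
  screen_input([12, 7, 1, 3, 2, -3, 11], 3) -> 9  [called from main, line 62]
  bind_quota(-1, 9) -> 6  [called from main, line 64]
Origin of each log line:
  1: emitted by main (line 59)
  2: emitted by mix_signals (line 27)
  3: emitted by clip_value (line 2)
  4: emitted by clip_value (line 7)
  5: emitted by count_flags (line 11)
  6-12: emitted by count_flags (line 16)
  13: emitted by count_flags (line 17)
  14: emitted by mix_signals (line 30)
  15: emitted by index_entries (line 21)
  16: emitted by main (line 61)
  17: emitted by screen_input (line 41)
  18: emitted by resolve_slot (line 34)
  19: emitted by resolve_slot (line 37)
  20: emitted by screen_input (line 43)
  21: emitted by main (line 63)
  22: emitted by bind_quota (line 48)
A correct fix: line 51: replace `6` with `8`.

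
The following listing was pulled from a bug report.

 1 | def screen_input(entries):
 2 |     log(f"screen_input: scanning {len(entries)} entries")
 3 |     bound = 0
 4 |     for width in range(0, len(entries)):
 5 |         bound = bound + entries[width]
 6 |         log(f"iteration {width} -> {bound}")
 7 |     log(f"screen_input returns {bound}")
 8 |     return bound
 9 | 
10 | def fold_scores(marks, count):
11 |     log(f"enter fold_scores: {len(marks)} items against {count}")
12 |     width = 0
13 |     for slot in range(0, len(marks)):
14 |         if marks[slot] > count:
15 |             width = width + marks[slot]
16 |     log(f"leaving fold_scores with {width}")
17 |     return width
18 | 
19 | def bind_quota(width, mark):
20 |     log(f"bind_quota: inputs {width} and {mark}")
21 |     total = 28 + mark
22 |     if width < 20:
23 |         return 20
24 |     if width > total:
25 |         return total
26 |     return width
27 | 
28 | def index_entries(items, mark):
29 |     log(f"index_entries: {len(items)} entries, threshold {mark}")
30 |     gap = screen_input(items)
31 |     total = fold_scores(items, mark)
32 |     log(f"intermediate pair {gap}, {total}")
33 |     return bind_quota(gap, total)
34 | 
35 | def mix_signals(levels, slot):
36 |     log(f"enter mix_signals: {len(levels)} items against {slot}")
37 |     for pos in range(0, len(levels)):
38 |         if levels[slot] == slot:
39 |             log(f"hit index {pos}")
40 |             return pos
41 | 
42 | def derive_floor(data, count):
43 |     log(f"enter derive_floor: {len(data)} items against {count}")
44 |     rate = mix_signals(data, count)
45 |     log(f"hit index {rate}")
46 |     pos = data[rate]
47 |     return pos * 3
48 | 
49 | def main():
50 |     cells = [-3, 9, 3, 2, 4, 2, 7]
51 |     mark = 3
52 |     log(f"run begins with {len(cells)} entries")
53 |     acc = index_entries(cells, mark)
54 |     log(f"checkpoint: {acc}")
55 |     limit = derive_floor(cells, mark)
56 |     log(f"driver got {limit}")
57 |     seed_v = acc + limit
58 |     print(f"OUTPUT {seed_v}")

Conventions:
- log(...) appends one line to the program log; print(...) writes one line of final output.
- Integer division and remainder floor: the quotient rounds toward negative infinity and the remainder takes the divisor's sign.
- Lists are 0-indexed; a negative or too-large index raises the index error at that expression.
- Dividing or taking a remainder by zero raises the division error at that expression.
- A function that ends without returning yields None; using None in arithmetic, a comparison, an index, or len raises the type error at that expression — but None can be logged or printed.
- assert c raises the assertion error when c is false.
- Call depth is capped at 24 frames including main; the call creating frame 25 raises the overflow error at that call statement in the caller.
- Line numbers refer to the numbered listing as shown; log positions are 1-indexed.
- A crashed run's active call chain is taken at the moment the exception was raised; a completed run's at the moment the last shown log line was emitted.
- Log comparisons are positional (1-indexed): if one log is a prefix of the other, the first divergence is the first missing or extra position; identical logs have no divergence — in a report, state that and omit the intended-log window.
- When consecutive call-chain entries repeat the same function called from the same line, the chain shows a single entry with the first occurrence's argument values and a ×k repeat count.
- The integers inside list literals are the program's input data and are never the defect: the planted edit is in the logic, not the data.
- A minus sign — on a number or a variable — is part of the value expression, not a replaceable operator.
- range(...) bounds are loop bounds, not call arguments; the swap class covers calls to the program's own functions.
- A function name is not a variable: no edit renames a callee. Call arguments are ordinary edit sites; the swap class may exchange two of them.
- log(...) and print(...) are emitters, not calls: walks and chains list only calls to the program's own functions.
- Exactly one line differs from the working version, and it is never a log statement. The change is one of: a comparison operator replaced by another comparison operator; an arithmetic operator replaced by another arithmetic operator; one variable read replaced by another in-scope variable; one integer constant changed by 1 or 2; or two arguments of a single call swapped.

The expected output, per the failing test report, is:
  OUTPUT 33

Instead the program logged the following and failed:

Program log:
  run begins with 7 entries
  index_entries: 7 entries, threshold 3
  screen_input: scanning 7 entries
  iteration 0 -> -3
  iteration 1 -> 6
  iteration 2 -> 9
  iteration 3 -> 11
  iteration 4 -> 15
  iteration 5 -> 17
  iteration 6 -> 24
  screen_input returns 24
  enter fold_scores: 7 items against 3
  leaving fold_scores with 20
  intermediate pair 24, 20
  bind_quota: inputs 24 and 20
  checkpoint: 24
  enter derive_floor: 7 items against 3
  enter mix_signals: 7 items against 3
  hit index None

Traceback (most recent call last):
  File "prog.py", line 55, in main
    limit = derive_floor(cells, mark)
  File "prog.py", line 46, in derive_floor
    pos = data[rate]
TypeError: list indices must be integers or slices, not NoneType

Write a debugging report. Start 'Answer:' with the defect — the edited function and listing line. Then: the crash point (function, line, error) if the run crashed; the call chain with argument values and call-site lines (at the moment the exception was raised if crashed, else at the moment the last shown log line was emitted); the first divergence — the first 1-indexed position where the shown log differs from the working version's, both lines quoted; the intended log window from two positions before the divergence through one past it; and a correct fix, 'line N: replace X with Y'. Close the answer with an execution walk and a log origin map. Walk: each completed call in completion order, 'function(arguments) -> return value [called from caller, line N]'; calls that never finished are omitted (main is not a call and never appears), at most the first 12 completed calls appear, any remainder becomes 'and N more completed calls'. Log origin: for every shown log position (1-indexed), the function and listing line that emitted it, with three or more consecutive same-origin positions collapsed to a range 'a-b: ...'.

Answer: the defect is in mix_signals at line 38.
Key observation: The log first diverges at position 19: the faulty run prints 'hit index None' where the working version prints 'hit index 2'.
Crash: derive_floor, line 46, TypeError.
Call chain: main -> derive_floor([-3, 9, 3, 2, 4, 2, 7], 3) (called at line 55).
First divergence: position 19 — shown 'hit index None', intended 'hit index 2'.
Intended log window:
  17: enter derive_floor: 7 items against 3
  18: enter mix_signals: 7 items against 3
  19: hit index 2
  20: hit index 2
Execution walk:
  screen_input([-3, 9, 3, 2, 4, 2, 7]) -> 24  [called from index_entries, line 30]
  fold_scores([-3, 9, 3, 2, 4, 2, 7], 3) -> 20  [called from index_entries, line 31]
  bind_quota(24, 20) -> 24  [called from index_entries, line 33]
  index_entries([-3, 9, 3, 2, 4, 2, 7], 3) -> 24  [called from main, line 53]
  mix_signals([-3, 9, 3, 2, 4, 2, 7], 3) -> None  [called from derive_floor, line 44]
Log origins:
  1: from main, line 52
  2: from index_entries, line 29
  3: from screen_input, line 2
  4-10: from screen_input, line 6
  11: from screen_input, line 7
  12: from fold_scores, line 11
  13: from fold_scores, line 16
  14: from index_entries, line 32
  15: from bind_quota, line 20
  16: from main, line 54
  17: from derive_floor, line 43
  18: from mix_signals, line 36
  19: from derive_floor, line 45
A correct fix: line 38: replace `levels[slot]` with `levels[pos]`.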